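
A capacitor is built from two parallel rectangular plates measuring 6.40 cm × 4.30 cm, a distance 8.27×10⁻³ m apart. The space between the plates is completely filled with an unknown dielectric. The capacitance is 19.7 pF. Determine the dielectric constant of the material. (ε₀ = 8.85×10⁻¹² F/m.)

A = 6.40 × 4.30 cm² = 2.75×10⁻³ m².
κ = Cd/(ε₀A) = 1.97×10⁻¹¹ × 8.27×10⁻³ / (8.85×10⁻¹² × 2.75×10⁻³) = 6.69.

κ ≈ 6.69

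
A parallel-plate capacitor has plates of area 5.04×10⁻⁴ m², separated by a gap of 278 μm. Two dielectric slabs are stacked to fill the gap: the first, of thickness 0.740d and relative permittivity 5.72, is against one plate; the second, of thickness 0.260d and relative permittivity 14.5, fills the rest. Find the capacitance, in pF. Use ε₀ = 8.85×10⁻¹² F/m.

109 pF

Stacked slabs ⇒ two capacitors in series, each with the full plate area.
C₁ = κ₁ε₀A/d₁ = 5.72 × 8.85×10⁻¹² × 5.04×10⁻⁴ / 2.06×10⁻⁴ = 1.24×10⁻¹⁰ F.
C₂ = κ₂ε₀A/d₂ = 14.5 × 8.85×10⁻¹² × 5.04×10⁻⁴ / 7.23×10⁻⁵ = 8.95×10⁻¹⁰ F.
C = (1/C₁ + 1/C₂)⁻¹ = 1.09×10⁻¹⁰ F.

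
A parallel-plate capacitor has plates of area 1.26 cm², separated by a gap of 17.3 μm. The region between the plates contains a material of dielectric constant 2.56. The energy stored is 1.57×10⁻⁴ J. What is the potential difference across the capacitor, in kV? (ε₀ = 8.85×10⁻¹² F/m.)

1.38 kV

A = 1.26 cm² = 1.26×10⁻⁴ m².
C = κε₀A/d = 2.56 × 8.85×10⁻¹² × 1.26×10⁻⁴ / 1.73×10⁻⁵ = 1.65×10⁻¹⁰ F.
V = √(2U/C) = √(2 × 1.57×10⁻⁴ / 1.65×10⁻¹⁰) = 1.38×10³ V.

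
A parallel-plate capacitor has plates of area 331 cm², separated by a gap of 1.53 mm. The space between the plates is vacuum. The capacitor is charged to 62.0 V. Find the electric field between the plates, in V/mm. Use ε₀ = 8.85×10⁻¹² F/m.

E = V/d = 62.0 / 1.53×10⁻³ = 4.05×10⁴ V/m.

40.5 V/mm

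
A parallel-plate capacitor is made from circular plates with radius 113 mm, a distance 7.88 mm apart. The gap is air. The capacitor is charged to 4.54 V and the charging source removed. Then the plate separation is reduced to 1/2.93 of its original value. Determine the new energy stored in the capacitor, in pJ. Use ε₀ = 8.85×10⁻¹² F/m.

U ≈ 158 pJ

A = π(113 mm)² = 4.01×10⁻² m².
Initially C₁ = ε₀A/d = 8.85×10⁻¹² × 4.01×10⁻² / 7.88×10⁻³ = 4.51×10⁻¹¹ F.
U₁ = 4.64×10⁻¹⁰ J.
Isolated ⇒ Q is held fixed. C₂ = 2.93 C₁ and U = Q²/(2C), so U₂/U₁ = C₁/C₂ = 0.341.
U₂ = 0.341 × 4.64×10⁻¹⁰ = 1.58×10⁻¹⁰ J.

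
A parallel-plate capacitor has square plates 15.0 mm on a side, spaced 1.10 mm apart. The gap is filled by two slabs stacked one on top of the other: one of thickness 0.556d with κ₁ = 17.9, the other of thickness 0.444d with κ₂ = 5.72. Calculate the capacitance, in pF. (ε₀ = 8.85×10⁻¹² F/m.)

A = (15.0 mm)² = 2.25×10⁻⁴ m².
Stacked slabs ⇒ two capacitors in series, each with the full plate area.
C₁ = κ₁ε₀A/d₁ = 17.9 × 8.85×10⁻¹² × 2.25×10⁻⁴ / 6.12×10⁻⁴ = 5.83×10⁻¹¹ F.
C₂ = κ₂ε₀A/d₂ = 5.72 × 8.85×10⁻¹² × 2.25×10⁻⁴ / 4.88×10⁻⁴ = 2.33×10⁻¹¹ F.
C = (1/C₁ + 1/C₂)⁻¹ = 1.67×10⁻¹¹ F.

16.7 pF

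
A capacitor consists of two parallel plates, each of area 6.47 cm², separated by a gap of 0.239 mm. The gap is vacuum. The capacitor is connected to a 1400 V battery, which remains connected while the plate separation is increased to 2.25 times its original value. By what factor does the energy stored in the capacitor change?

Battery connected ⇒ V is held fixed.
C₂ = 0.444 C₁ and U = ½CV², so U₂/U₁ = C₂/C₁ = 0.444.

U₂/U₁ ≈ 0.444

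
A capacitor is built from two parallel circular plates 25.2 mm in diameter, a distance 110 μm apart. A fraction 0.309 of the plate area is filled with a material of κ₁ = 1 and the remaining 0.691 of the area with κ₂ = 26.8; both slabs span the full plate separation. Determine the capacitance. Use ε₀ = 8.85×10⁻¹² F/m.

C ≈ 0.756 nF

A = π(25.2/2 mm)² = 4.99×10⁻⁴ m².
Side-by-side slabs ⇒ two capacitors in parallel, each spanning the full gap.
C₁ = κ₁ε₀A₁/d = 1.00 × 8.85×10⁻¹² × 1.54×10⁻⁴ / 1.10×10⁻⁴ = 1.24×10⁻¹¹ F.
C₂ = κ₂ε₀A₂/d = 26.8 × 8.85×10⁻¹² × 3.45×10⁻⁴ / 1.10×10⁻⁴ = 7.43×10⁻¹⁰ F.
C = C₁ + C₂ = 7.56×10⁻¹⁰ F.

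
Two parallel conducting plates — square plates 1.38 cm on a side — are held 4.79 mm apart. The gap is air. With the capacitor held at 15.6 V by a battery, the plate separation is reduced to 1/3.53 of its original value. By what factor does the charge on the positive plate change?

Battery connected ⇒ V is held fixed.
C₂ = 3.53 C₁ and Q = CV, so Q₂/Q₁ = C₂/C₁ = 3.53.

3.53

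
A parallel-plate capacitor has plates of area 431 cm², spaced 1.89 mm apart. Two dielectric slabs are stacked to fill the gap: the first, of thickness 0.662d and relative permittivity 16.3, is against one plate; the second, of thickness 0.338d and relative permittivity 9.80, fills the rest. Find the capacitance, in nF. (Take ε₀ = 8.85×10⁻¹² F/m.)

C ≈ 2.69 nF

A = 431 cm² = 4.31×10⁻² m².
Stacked slabs ⇒ two capacitors in series, each with the full plate area.
C₁ = κ₁ε₀A/d₁ = 16.3 × 8.85×10⁻¹² × 4.31×10⁻² / 1.25×10⁻³ = 4.97×10⁻⁹ F.
C₂ = κ₂ε₀A/d₂ = 9.80 × 8.85×10⁻¹² × 4.31×10⁻² / 6.39×10⁻⁴ = 5.85×10⁻⁹ F.
C = (1/C₁ + 1/C₂)⁻¹ = 2.69×10⁻⁹ F.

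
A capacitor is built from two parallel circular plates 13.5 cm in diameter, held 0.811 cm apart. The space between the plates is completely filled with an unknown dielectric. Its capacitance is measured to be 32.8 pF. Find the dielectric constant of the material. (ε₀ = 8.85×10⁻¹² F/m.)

2.10

A = π(13.5/2 cm)² = 1.43×10⁻² m².
κ = Cd/(ε₀A) = 3.28×10⁻¹¹ × 8.11×10⁻³ / (8.85×10⁻¹² × 1.43×10⁻²) = 2.10.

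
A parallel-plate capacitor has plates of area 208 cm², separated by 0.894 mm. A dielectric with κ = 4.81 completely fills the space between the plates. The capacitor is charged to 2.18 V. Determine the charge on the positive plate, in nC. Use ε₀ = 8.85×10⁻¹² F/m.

Q ≈ 2.16 nC

A = 208 cm² = 2.08×10⁻² m².
C = κε₀A/d = 4.81 × 8.85×10⁻¹² × 2.08×10⁻² / 8.94×10⁻⁴ = 9.90×10⁻¹⁰ F.
Q = CV = 9.90×10⁻¹⁰ × 2.18 = 2.16×10⁻⁹ C.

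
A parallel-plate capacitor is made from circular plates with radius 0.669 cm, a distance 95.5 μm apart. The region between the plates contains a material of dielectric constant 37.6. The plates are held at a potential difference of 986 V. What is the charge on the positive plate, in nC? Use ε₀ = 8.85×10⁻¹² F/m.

Q ≈ 483 nC

A = π(0.669 cm)² = 1.41×10⁻⁴ m².
C = κε₀A/d = 37.6 × 8.85×10⁻¹² × 1.41×10⁻⁴ / 9.55×10⁻⁵ = 4.90×10⁻¹⁰ F.
Q = CV = 4.90×10⁻¹⁰ × 986 = 4.83×10⁻⁷ C.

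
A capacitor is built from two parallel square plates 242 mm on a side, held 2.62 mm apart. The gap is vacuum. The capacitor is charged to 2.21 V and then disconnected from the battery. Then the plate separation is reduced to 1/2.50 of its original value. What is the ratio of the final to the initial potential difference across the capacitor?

0.400

Isolated ⇒ Q is held fixed.
C₂ = 2.50 C₁ and V = Q/C, so V₂/V₁ = C₁/C₂ = 0.400.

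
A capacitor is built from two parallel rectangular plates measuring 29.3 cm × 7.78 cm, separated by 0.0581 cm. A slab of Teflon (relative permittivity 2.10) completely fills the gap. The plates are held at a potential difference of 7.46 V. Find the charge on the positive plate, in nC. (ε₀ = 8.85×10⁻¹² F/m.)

A = 29.3 × 7.78 cm² = 2.28×10⁻² m².
C = κε₀A/d = 2.10 × 8.85×10⁻¹² × 2.28×10⁻² / 5.81×10⁻⁴ = 7.29×10⁻¹⁰ F.
Q = CV = 7.29×10⁻¹⁰ × 7.46 = 5.44×10⁻⁹ C.

Q ≈ 5.44 nC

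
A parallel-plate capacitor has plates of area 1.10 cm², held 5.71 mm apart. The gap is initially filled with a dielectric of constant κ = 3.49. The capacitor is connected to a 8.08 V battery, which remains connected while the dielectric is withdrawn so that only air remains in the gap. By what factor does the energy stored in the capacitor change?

U₂/U₁ ≈ 0.287

Battery connected ⇒ V is held fixed.
C₂ = 0.287 C₁ and U = ½CV², so U₂/U₁ = C₂/C₁ = 0.287.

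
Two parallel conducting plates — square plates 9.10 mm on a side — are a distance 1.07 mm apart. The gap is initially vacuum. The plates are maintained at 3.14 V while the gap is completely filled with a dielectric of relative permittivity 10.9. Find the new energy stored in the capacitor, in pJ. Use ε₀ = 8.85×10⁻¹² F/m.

U ≈ 36.8 pJ

A = (9.10 mm)² = 8.28×10⁻⁵ m².
Initially C₁ = ε₀A/d = 8.85×10⁻¹² × 8.28×10⁻⁵ / 1.07×10⁻³ = 6.85×10⁻¹³ F.
U₁ = 3.38×10⁻¹² J.
Battery connected ⇒ V is held fixed. C₂ = 10.9 C₁ and U = ½CV², so U₂/U₁ = C₂/C₁ = 10.9.
U₂ = 10.9 × 3.38×10⁻¹² = 3.68×10⁻¹¹ J.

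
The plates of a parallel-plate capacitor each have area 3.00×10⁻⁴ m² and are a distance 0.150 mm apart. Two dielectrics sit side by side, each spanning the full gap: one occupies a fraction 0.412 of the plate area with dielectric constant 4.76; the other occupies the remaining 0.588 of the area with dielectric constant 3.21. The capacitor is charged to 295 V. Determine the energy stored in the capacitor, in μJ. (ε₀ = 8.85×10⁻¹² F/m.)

U ≈ 2.96 μJ

Side-by-side slabs ⇒ two capacitors in parallel, each spanning the full gap.
C₁ = κ₁ε₀A₁/d = 4.76 × 8.85×10⁻¹² × 1.24×10⁻⁴ / 1.50×10⁻⁴ = 3.47×10⁻¹¹ F.
C₂ = κ₂ε₀A₂/d = 3.21 × 8.85×10⁻¹² × 1.76×10⁻⁴ / 1.50×10⁻⁴ = 3.34×10⁻¹¹ F.
C = C₁ + C₂ = 6.81×10⁻¹¹ F.
U = ½CV² = ½ × 6.81×10⁻¹¹ × (295)² = 2.96×10⁻⁶ J.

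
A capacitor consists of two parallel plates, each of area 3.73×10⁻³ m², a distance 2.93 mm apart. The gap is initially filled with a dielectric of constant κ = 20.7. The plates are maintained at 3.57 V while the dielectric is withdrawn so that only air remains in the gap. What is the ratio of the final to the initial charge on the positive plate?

Q₂/Q₁ ≈ 0.0483

Battery connected ⇒ V is held fixed.
C₂ = 0.0483 C₁ and Q = CV, so Q₂/Q₁ = C₂/C₁ = 0.0483.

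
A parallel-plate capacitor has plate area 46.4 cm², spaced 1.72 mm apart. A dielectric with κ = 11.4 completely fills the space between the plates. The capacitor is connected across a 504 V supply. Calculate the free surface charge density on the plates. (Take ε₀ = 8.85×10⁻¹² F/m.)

σ ≈ 29.6 μC/m²

A = 46.4 cm² = 4.64×10⁻³ m².
C = κε₀A/d = 11.4 × 8.85×10⁻¹² × 4.64×10⁻³ / 1.72×10⁻³ = 2.72×10⁻¹⁰ F.
σ = Q/A = CV/A = 2.72×10⁻¹⁰ × 504 / 4.64×10⁻³ = 2.96×10⁻⁵ C/m².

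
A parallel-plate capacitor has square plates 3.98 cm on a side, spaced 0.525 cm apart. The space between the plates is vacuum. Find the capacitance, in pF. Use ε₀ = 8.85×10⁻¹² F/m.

A = (3.98 cm)² = 1.58×10⁻³ m².
C = ε₀A/d = 8.85×10⁻¹² × 1.58×10⁻³ / 5.25×10⁻³ = 2.67×10⁻¹² F.

2.67 pF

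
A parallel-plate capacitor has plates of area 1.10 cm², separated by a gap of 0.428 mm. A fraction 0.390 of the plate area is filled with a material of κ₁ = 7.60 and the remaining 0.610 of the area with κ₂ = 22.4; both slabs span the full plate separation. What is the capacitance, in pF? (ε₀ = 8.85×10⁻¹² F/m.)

A = 1.10 cm² = 1.10×10⁻⁴ m².
Side-by-side slabs ⇒ two capacitors in parallel, each spanning the full gap.
C₁ = κ₁ε₀A₁/d = 7.60 × 8.85×10⁻¹² × 4.29×10⁻⁵ / 4.28×10⁻⁴ = 6.74×10⁻¹² F.
C₂ = κ₂ε₀A₂/d = 22.4 × 8.85×10⁻¹² × 6.71×10⁻⁵ / 4.28×10⁻⁴ = 3.11×10⁻¹¹ F.
C = C₁ + C₂ = 3.78×10⁻¹¹ F.

C ≈ 37.8 pF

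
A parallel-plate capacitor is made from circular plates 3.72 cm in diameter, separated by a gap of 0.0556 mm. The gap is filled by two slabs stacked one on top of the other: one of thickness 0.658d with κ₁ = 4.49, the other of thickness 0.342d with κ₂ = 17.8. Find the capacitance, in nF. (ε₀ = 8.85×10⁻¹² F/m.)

A = π(3.72/2 cm)² = 1.09×10⁻³ m².
Stacked slabs ⇒ two capacitors in series, each with the full plate area.
C₁ = κ₁ε₀A/d₁ = 4.49 × 8.85×10⁻¹² × 1.09×10⁻³ / 3.66×10⁻⁵ = 1.18×10⁻⁹ F.
C₂ = κ₂ε₀A/d₂ = 17.8 × 8.85×10⁻¹² × 1.09×10⁻³ / 1.90×10⁻⁵ = 9.00×10⁻⁹ F.
C = (1/C₁ + 1/C₂)⁻¹ = 1.04×10⁻⁹ F.

C ≈ 1.04 nF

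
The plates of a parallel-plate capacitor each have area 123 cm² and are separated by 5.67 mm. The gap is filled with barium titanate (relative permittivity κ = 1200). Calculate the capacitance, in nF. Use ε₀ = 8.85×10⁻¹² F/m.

C ≈ 23.0 nF

A = 123 cm² = 1.23×10⁻² m².
C = κε₀A/d = 1200 × 8.85×10⁻¹² × 1.23×10⁻² / 5.67×10⁻³ = 2.30×10⁻⁸ F.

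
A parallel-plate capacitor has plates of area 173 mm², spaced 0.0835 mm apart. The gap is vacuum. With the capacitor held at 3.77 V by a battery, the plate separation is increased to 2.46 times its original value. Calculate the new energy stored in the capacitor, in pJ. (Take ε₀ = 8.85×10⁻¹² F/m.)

A = 173 mm² = 1.73×10⁻⁴ m².
Initially C₁ = ε₀A/d = 8.85×10⁻¹² × 1.73×10⁻⁴ / 8.35×10⁻⁵ = 1.83×10⁻¹¹ F.
U₁ = 1.30×10⁻¹⁰ J.
Battery connected ⇒ V is held fixed. C₂ = 0.407 C₁ and U = ½CV², so U₂/U₁ = C₂/C₁ = 0.407.
U₂ = 0.407 × 1.30×10⁻¹⁰ = 5.30×10⁻¹¹ J.

U ≈ 53.0 pJ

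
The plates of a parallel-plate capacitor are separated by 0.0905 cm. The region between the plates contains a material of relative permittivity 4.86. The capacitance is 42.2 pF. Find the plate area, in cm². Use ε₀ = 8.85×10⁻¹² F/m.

A = Cd/(κε₀) = 4.22×10⁻¹¹ × 9.05×10⁻⁴ / (4.86 × 8.85×10⁻¹²) = 8.88×10⁻⁴ m².

A ≈ 8.88 cm²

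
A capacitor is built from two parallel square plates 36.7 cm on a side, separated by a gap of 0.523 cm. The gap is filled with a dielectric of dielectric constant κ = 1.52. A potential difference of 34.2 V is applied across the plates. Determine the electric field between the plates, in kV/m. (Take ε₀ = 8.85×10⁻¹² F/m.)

E = V/d = 34.2 / 5.23×10⁻³ = 6.54×10³ V/m.

E ≈ 6.54 kV/m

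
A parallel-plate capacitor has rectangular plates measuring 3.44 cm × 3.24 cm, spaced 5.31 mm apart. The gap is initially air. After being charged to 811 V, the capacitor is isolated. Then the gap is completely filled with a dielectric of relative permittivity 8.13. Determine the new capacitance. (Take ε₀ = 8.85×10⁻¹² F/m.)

A = 3.44 × 3.24 cm² = 1.11×10⁻³ m².
Initially C₁ = ε₀A/d = 8.85×10⁻¹² × 1.11×10⁻³ / 5.31×10⁻³ = 1.86×10⁻¹² F.
C = κε₀A/d scales with κ, so C₂/C₁ = κ = 8.13.
C₂ = 8.13 × 1.86×10⁻¹² = 1.51×10⁻¹¹ F.

15.1 pF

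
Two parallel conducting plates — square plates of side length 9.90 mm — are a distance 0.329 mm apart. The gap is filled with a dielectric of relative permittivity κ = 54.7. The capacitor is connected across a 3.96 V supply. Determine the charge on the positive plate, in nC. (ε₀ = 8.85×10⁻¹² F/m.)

0.571 nC

A = (9.90 mm)² = 9.80×10⁻⁵ m².
C = κε₀A/d = 54.7 × 8.85×10⁻¹² × 9.80×10⁻⁵ / 3.29×10⁻⁴ = 1.44×10⁻¹⁰ F.
Q = CV = 1.44×10⁻¹⁰ × 3.96 = 5.71×10⁻¹⁰ C.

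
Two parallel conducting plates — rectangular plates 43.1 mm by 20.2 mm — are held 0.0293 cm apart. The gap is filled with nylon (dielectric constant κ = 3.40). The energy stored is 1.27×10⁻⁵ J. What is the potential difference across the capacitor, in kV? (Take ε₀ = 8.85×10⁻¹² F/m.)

A = 43.1 × 20.2 mm² = 8.71×10⁻⁴ m².
C = κε₀A/d = 3.40 × 8.85×10⁻¹² × 8.71×10⁻⁴ / 2.93×10⁻⁴ = 8.94×10⁻¹¹ F.
V = √(2U/C) = √(2 × 1.27×10⁻⁵ / 8.94×10⁻¹¹) = 5.33×10² V.

V ≈ 0.533 kV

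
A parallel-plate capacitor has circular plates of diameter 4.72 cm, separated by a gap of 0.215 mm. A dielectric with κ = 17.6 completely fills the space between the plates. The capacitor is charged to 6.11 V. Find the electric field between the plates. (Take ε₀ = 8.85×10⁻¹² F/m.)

28.4 kV/m

E = V/d = 6.11 / 2.15×10⁻⁴ = 2.84×10⁴ V/m.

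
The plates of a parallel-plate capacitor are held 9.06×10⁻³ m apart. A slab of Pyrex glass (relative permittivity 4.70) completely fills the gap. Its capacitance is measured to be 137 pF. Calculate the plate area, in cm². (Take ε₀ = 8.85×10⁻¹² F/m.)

298 cm²

A = Cd/(κε₀) = 1.37×10⁻¹⁰ × 9.06×10⁻³ / (4.70 × 8.85×10⁻¹²) = 2.98×10⁻² m².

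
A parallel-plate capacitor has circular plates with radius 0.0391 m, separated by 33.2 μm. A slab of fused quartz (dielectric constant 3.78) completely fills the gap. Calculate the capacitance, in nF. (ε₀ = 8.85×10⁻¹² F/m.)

A = π(0.0391 m)² = 4.80×10⁻³ m².
C = κε₀A/d = 3.78 × 8.85×10⁻¹² × 4.80×10⁻³ / 3.32×10⁻⁵ = 4.84×10⁻⁹ F.

C ≈ 4.84 nF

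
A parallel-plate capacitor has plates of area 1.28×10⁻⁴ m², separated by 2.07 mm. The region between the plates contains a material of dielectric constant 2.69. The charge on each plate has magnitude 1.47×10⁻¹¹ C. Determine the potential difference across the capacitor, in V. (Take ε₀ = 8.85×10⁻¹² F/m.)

V ≈ 9.99 V

C = κε₀A/d = 2.69 × 8.85×10⁻¹² × 1.28×10⁻⁴ / 2.07×10⁻³ = 1.47×10⁻¹² F.
V = Q/C = 1.47×10⁻¹¹ / 1.47×10⁻¹² = 9.99 V.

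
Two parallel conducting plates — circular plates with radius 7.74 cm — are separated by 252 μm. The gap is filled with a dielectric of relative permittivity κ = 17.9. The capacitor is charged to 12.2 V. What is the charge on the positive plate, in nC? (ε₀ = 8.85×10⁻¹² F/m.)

A = π(7.74 cm)² = 1.88×10⁻² m².
C = κε₀A/d = 17.9 × 8.85×10⁻¹² × 1.88×10⁻² / 2.52×10⁻⁴ = 1.18×10⁻⁸ F.
Q = CV = 1.18×10⁻⁸ × 12.2 = 1.44×10⁻⁷ C.

Q ≈ 144 nC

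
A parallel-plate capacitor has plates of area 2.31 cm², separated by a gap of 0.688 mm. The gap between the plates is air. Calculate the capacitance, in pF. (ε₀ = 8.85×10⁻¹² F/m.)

C ≈ 2.97 pF

A = 2.31 cm² = 2.31×10⁻⁴ m².
C = ε₀A/d = 8.85×10⁻¹² × 2.31×10⁻⁴ / 6.88×10⁻⁴ = 2.97×10⁻¹² F.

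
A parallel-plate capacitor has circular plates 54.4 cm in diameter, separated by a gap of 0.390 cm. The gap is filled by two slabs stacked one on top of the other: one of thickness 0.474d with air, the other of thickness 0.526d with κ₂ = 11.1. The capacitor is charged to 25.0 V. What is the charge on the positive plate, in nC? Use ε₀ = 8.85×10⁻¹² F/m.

A = π(54.4/2 cm)² = 0.232 m².
Stacked slabs ⇒ two capacitors in series, each with the full plate area.
C₁ = κ₁ε₀A/d₁ = 1.00 × 8.85×10⁻¹² × 0.232 / 1.85×10⁻³ = 1.11×10⁻⁹ F.
C₂ = κ₂ε₀A/d₂ = 11.1 × 8.85×10⁻¹² × 0.232 / 2.05×10⁻³ = 1.11×10⁻⁸ F.
C = (1/C₁ + 1/C₂)⁻¹ = 1.01×10⁻⁹ F.
Q = CV = 1.01×10⁻⁹ × 25.0 = 2.53×10⁻⁸ C.

Q ≈ 25.3 nC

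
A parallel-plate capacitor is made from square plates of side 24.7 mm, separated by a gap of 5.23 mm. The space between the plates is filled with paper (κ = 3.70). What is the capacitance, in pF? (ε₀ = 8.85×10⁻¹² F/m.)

A = (24.7 mm)² = 6.10×10⁻⁴ m².
C = κε₀A/d = 3.70 × 8.85×10⁻¹² × 6.10×10⁻⁴ / 5.23×10⁻³ = 3.82×10⁻¹² F.

C ≈ 3.82 pF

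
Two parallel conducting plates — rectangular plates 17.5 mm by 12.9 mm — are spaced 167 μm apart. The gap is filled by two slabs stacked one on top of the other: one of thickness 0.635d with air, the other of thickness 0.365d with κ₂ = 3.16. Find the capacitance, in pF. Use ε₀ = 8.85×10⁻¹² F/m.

A = 17.5 × 12.9 mm² = 2.26×10⁻⁴ m².
Stacked slabs ⇒ two capacitors in series, each with the full plate area.
C₁ = κ₁ε₀A/d₁ = 1.00 × 8.85×10⁻¹² × 2.26×10⁻⁴ / 1.06×10⁻⁴ = 1.88×10⁻¹¹ F.
C₂ = κ₂ε₀A/d₂ = 3.16 × 8.85×10⁻¹² × 2.26×10⁻⁴ / 6.10×10⁻⁵ = 1.04×10⁻¹⁰ F.
C = (1/C₁ + 1/C₂)⁻¹ = 1.59×10⁻¹¹ F.

15.9 pF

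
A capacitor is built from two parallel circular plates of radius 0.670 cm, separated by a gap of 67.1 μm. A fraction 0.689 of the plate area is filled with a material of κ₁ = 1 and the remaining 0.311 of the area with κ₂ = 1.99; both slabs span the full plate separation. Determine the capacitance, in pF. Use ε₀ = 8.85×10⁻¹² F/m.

A = π(0.670 cm)² = 1.41×10⁻⁴ m².
Side-by-side slabs ⇒ two capacitors in parallel, each spanning the full gap.
C₁ = κ₁ε₀A₁/d = 1.00 × 8.85×10⁻¹² × 9.72×10⁻⁵ / 6.71×10⁻⁵ = 1.28×10⁻¹¹ F.
C₂ = κ₂ε₀A₂/d = 1.99 × 8.85×10⁻¹² × 4.39×10⁻⁵ / 6.71×10⁻⁵ = 1.15×10⁻¹¹ F.
C = C₁ + C₂ = 2.43×10⁻¹¹ F.

24.3 pF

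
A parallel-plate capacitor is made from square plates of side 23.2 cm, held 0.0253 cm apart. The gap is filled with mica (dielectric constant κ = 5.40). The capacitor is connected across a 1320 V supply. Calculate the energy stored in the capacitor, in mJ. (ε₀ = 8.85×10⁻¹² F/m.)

U ≈ 8.86 mJ

A = (23.2 cm)² = 5.38×10⁻² m².
C = κε₀A/d = 5.40 × 8.85×10⁻¹² × 5.38×10⁻² / 2.53×10⁻⁴ = 1.02×10⁻⁸ F.
U = ½CV² = ½ × 1.02×10⁻⁸ × (1320)² = 8.86×10⁻³ J.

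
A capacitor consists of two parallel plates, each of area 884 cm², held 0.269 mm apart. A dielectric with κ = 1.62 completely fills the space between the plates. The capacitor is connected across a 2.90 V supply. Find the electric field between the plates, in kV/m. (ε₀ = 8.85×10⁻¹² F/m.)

E ≈ 10.8 kV/m

E = V/d = 2.90 / 2.69×10⁻⁴ = 1.08×10⁴ V/m.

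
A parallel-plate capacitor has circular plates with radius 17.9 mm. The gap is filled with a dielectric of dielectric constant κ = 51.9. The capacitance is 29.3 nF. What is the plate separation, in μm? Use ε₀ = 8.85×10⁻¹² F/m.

d ≈ 15.8 μm

A = π(17.9 mm)² = 1.01×10⁻³ m².
d = κε₀A/C = 51.9 × 8.85×10⁻¹² × 1.01×10⁻³ / 2.93×10⁻⁸ = 1.58×10⁻⁵ m.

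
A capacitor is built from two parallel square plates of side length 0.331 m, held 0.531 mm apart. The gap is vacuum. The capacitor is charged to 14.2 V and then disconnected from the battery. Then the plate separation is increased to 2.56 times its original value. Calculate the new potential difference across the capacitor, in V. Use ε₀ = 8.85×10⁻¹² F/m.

36.4 V

A = (0.331 m)² = 0.110 m².
Initially C₁ = ε₀A/d = 8.85×10⁻¹² × 0.110 / 5.31×10⁻⁴ = 1.83×10⁻⁹ F.
V₁ = 14.2 V.
Isolated ⇒ Q is held fixed. C₂ = 0.391 C₁ and V = Q/C, so V₂/V₁ = C₁/C₂ = 2.56.
V₂ = 2.56 × 14.2 = 36.4 V.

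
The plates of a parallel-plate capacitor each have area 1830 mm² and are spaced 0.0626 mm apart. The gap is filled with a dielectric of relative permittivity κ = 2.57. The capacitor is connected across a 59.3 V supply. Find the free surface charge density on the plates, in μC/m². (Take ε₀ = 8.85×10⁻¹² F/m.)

A = 1830 mm² = 1.83×10⁻³ m².
C = κε₀A/d = 2.57 × 8.85×10⁻¹² × 1.83×10⁻³ / 6.26×10⁻⁵ = 6.65×10⁻¹⁰ F.
σ = Q/A = CV/A = 6.65×10⁻¹⁰ × 59.3 / 1.83×10⁻³ = 2.15×10⁻⁵ C/m².

σ ≈ 21.5 μC/m²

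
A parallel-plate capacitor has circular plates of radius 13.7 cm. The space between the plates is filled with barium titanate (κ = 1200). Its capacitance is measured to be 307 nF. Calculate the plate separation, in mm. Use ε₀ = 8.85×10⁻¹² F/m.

A = π(13.7 cm)² = 5.90×10⁻² m².
d = κε₀A/C = 1200 × 8.85×10⁻¹² × 5.90×10⁻² / 3.07×10⁻⁷ = 2.04×10⁻³ m.

2.04 mm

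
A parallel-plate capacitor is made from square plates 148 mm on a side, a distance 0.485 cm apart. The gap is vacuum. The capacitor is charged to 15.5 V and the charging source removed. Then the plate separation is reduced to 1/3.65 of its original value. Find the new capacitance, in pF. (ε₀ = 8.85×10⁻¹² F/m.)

A = (148 mm)² = 2.19×10⁻² m².
Initially C₁ = ε₀A/d = 8.85×10⁻¹² × 2.19×10⁻² / 4.85×10⁻³ = 4.00×10⁻¹¹ F.
C = ε₀A/d scales as 1/d, so C₂/C₁ = d₁/d₂ = 3.65.
C₂ = 3.65 × 4.00×10⁻¹¹ = 1.46×10⁻¹⁰ F.

C ≈ 146 pF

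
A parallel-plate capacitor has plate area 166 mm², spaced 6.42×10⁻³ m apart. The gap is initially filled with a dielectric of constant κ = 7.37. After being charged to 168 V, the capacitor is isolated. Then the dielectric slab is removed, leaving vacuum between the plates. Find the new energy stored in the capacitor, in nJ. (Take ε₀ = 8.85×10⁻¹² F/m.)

U ≈ 175 nJ

A = 166 mm² = 1.66×10⁻⁴ m².
Initially C₁ = κε₀A/d = 7.37 × 8.85×10⁻¹² × 1.66×10⁻⁴ / 6.42×10⁻³ = 1.69×10⁻¹² F.
U₁ = 2.38×10⁻⁸ J.
Isolated ⇒ Q is held fixed. C₂ = 0.136 C₁ and U = Q²/(2C), so U₂/U₁ = C₁/C₂ = 7.37.
U₂ = 7.37 × 2.38×10⁻⁸ = 1.75×10⁻⁷ J.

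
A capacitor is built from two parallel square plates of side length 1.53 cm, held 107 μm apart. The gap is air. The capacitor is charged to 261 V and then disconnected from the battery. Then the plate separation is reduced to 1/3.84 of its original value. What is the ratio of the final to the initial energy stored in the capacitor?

Isolated ⇒ Q is held fixed.
C₂ = 3.84 C₁ and U = Q²/(2C), so U₂/U₁ = C₁/C₂ = 0.260.

U₂/U₁ ≈ 0.260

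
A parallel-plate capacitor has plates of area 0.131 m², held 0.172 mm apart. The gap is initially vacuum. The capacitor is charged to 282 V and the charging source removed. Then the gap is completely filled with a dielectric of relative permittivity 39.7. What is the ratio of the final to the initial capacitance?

C₂/C₁ ≈ 39.7

C = κε₀A/d scales with κ, so C₂/C₁ = κ = 39.7.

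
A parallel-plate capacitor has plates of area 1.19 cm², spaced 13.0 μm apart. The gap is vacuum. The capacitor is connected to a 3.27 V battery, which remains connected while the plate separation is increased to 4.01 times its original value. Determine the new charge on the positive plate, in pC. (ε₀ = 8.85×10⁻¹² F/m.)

A = 1.19 cm² = 1.19×10⁻⁴ m².
Initially C₁ = ε₀A/d = 8.85×10⁻¹² × 1.19×10⁻⁴ / 1.30×10⁻⁵ = 8.10×10⁻¹¹ F.
Q₁ = 2.65×10⁻¹⁰ C.
Battery connected ⇒ V is held fixed. C₂ = 0.249 C₁ and Q = CV, so Q₂/Q₁ = C₂/C₁ = 0.249.
Q₂ = 0.249 × 2.65×10⁻¹⁰ = 6.61×10⁻¹¹ C.

Q ≈ 66.1 pC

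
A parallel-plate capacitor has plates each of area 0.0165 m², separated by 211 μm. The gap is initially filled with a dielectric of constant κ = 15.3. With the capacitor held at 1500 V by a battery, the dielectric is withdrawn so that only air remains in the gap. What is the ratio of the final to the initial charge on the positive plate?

Q₂/Q₁ ≈ 0.0654

Battery connected ⇒ V is held fixed.
C₂ = 0.0654 C₁ and Q = CV, so Q₂/Q₁ = C₂/C₁ = 0.0654.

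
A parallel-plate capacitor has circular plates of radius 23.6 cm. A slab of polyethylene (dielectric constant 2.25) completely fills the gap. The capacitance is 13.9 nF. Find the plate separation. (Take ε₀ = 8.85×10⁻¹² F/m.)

d ≈ 251 μm

A = π(23.6 cm)² = 0.175 m².
d = κε₀A/C = 2.25 × 8.85×10⁻¹² × 0.175 / 1.39×10⁻⁸ = 2.51×10⁻⁴ m.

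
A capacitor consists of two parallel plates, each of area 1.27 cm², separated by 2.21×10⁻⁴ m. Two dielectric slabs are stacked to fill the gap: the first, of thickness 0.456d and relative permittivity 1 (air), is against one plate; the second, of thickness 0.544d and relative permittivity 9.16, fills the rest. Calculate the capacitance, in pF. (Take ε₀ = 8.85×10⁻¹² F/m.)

9.87 pF

A = 1.27 cm² = 1.27×10⁻⁴ m².
Stacked slabs ⇒ two capacitors in series, each with the full plate area.
C₁ = κ₁ε₀A/d₁ = 1.00 × 8.85×10⁻¹² × 1.27×10⁻⁴ / 1.01×10⁻⁴ = 1.12×10⁻¹¹ F.
C₂ = κ₂ε₀A/d₂ = 9.16 × 8.85×10⁻¹² × 1.27×10⁻⁴ / 1.20×10⁻⁴ = 8.56×10⁻¹¹ F.
C = (1/C₁ + 1/C₂)⁻¹ = 9.87×10⁻¹² F.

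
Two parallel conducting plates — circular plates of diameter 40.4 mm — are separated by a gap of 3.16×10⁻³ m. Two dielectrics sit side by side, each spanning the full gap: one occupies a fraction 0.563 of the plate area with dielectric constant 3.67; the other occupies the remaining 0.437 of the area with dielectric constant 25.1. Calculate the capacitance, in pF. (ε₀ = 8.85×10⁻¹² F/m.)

A = π(40.4/2 mm)² = 1.28×10⁻³ m².
Side-by-side slabs ⇒ two capacitors in parallel, each spanning the full gap.
C₁ = κ₁ε₀A₁/d = 3.67 × 8.85×10⁻¹² × 7.22×10⁻⁴ / 3.16×10⁻³ = 7.42×10⁻¹² F.
C₂ = κ₂ε₀A₂/d = 25.1 × 8.85×10⁻¹² × 5.60×10⁻⁴ / 3.16×10⁻³ = 3.94×10⁻¹¹ F.
C = C₁ + C₂ = 4.68×10⁻¹¹ F.

46.8 pF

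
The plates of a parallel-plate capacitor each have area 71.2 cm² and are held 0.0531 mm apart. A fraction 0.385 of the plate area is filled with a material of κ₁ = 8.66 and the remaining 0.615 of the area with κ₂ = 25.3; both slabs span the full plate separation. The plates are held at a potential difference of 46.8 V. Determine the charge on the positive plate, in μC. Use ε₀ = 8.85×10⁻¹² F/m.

Q ≈ 1.05 μC

A = 71.2 cm² = 7.12×10⁻³ m².
Side-by-side slabs ⇒ two capacitors in parallel, each spanning the full gap.
C₁ = κ₁ε₀A₁/d = 8.66 × 8.85×10⁻¹² × 2.74×10⁻³ / 5.31×10⁻⁵ = 3.96×10⁻⁹ F.
C₂ = κ₂ε₀A₂/d = 25.3 × 8.85×10⁻¹² × 4.38×10⁻³ / 5.31×10⁻⁵ = 1.85×10⁻⁸ F.
C = C₁ + C₂ = 2.24×10⁻⁸ F.
Q = CV = 2.24×10⁻⁸ × 46.8 = 1.05×10⁻⁶ C.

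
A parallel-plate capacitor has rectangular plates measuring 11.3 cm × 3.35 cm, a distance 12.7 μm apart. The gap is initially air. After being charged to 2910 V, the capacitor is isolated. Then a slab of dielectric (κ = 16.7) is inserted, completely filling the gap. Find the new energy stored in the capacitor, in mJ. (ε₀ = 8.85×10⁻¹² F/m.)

U ≈ 0.669 mJ

A = 11.3 × 3.35 cm² = 3.79×10⁻³ m².
Initially C₁ = ε₀A/d = 8.85×10⁻¹² × 3.79×10⁻³ / 1.27×10⁻⁵ = 2.64×10⁻⁹ F.
U₁ = 1.12×10⁻² J.
Isolated ⇒ Q is held fixed. C₂ = 16.7 C₁ and U = Q²/(2C), so U₂/U₁ = C₁/C₂ = 0.0599.
U₂ = 0.0599 × 1.12×10⁻² = 6.69×10⁻⁴ J.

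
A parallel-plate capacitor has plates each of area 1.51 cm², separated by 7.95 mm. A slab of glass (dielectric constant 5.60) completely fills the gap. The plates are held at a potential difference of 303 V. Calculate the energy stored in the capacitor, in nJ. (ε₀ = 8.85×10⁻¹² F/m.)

A = 1.51 cm² = 1.51×10⁻⁴ m².
C = κε₀A/d = 5.60 × 8.85×10⁻¹² × 1.51×10⁻⁴ / 7.95×10⁻³ = 9.41×10⁻¹³ F.
U = ½CV² = ½ × 9.41×10⁻¹³ × (303)² = 4.32×10⁻⁸ J.

U ≈ 43.2 nJ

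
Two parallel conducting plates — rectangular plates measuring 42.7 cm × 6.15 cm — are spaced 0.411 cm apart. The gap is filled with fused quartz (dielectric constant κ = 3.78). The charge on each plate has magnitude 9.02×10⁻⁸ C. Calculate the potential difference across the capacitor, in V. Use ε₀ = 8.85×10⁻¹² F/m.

A = 42.7 × 6.15 cm² = 2.63×10⁻² m².
C = κε₀A/d = 3.78 × 8.85×10⁻¹² × 2.63×10⁻² / 4.11×10⁻³ = 2.14×10⁻¹⁰ F.
V = Q/C = 9.02×10⁻⁸ / 2.14×10⁻¹⁰ = 4.22×10² V.

V ≈ 422 V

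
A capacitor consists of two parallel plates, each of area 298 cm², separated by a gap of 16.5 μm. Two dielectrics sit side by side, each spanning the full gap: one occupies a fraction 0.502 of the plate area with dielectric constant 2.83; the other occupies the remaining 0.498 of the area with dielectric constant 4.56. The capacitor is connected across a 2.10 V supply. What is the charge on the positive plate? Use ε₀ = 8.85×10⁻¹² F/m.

A = 298 cm² = 2.98×10⁻² m².
Side-by-side slabs ⇒ two capacitors in parallel, each spanning the full gap.
C₁ = κ₁ε₀A₁/d = 2.83 × 8.85×10⁻¹² × 1.50×10⁻² / 1.65×10⁻⁵ = 2.27×10⁻⁸ F.
C₂ = κ₂ε₀A₂/d = 4.56 × 8.85×10⁻¹² × 1.48×10⁻² / 1.65×10⁻⁵ = 3.63×10⁻⁸ F.
C = C₁ + C₂ = 5.90×10⁻⁸ F.
Q = CV = 5.90×10⁻⁸ × 2.10 = 1.24×10⁻⁷ C.

Q ≈ 124 nC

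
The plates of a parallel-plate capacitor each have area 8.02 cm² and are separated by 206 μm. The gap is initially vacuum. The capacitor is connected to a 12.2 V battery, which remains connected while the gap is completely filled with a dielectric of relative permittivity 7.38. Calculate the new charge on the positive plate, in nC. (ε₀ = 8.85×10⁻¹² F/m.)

Q ≈ 3.10 nC

A = 8.02 cm² = 8.02×10⁻⁴ m².
Initially C₁ = ε₀A/d = 8.85×10⁻¹² × 8.02×10⁻⁴ / 2.06×10⁻⁴ = 3.45×10⁻¹¹ F.
Q₁ = 4.20×10⁻¹⁰ C.
Battery connected ⇒ V is held fixed. C₂ = 7.38 C₁ and Q = CV, so Q₂/Q₁ = C₂/C₁ = 7.38.
Q₂ = 7.38 × 4.20×10⁻¹⁰ = 3.10×10⁻⁹ C.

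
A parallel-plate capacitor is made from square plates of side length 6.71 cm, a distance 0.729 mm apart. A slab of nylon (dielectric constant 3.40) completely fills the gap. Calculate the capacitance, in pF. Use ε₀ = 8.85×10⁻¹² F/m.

A = (6.71 cm)² = 4.50×10⁻³ m².
C = κε₀A/d = 3.40 × 8.85×10⁻¹² × 4.50×10⁻³ / 7.29×10⁻⁴ = 1.86×10⁻¹⁰ F.

186 pF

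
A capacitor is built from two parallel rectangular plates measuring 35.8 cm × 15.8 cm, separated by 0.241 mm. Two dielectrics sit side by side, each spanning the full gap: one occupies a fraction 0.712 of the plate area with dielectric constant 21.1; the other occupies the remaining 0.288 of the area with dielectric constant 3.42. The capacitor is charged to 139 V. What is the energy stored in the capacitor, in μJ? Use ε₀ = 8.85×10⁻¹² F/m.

A = 35.8 × 15.8 cm² = 5.66×10⁻² m².
Side-by-side slabs ⇒ two capacitors in parallel, each spanning the full gap.
C₁ = κ₁ε₀A₁/d = 21.1 × 8.85×10⁻¹² × 4.03×10⁻² / 2.41×10⁻⁴ = 3.12×10⁻⁸ F.
C₂ = κ₂ε₀A₂/d = 3.42 × 8.85×10⁻¹² × 1.63×10⁻² / 2.41×10⁻⁴ = 2.05×10⁻⁹ F.
C = C₁ + C₂ = 3.33×10⁻⁸ F.
U = ½CV² = ½ × 3.33×10⁻⁸ × (139)² = 3.21×10⁻⁴ J.

321 μJ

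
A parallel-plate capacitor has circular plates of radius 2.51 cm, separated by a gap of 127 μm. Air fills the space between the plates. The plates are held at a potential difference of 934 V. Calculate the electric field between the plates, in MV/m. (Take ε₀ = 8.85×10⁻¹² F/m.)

E = V/d = 934 / 1.27×10⁻⁴ = 7.35×10⁶ V/m.

E ≈ 7.35 MV/m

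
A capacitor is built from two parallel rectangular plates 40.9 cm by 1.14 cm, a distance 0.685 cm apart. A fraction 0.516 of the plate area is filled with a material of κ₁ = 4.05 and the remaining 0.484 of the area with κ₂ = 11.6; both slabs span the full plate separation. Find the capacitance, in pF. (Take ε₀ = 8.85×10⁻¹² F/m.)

A = 40.9 × 1.14 cm² = 4.66×10⁻³ m².
Side-by-side slabs ⇒ two capacitors in parallel, each spanning the full gap.
C₁ = κ₁ε₀A₁/d = 4.05 × 8.85×10⁻¹² × 2.41×10⁻³ / 6.85×10⁻³ = 1.26×10⁻¹¹ F.
C₂ = κ₂ε₀A₂/d = 11.6 × 8.85×10⁻¹² × 2.26×10⁻³ / 6.85×10⁻³ = 3.38×10⁻¹¹ F.
C = C₁ + C₂ = 4.64×10⁻¹¹ F.

46.4 pF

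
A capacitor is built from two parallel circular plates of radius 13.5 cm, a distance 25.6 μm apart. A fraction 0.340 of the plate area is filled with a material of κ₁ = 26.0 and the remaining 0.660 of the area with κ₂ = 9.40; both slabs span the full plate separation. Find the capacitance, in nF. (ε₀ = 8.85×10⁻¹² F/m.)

298 nF

A = π(13.5 cm)² = 5.73×10⁻² m².
Side-by-side slabs ⇒ two capacitors in parallel, each spanning the full gap.
C₁ = κ₁ε₀A₁/d = 26.0 × 8.85×10⁻¹² × 1.95×10⁻² / 2.56×10⁻⁵ = 1.75×10⁻⁷ F.
C₂ = κ₂ε₀A₂/d = 9.40 × 8.85×10⁻¹² × 3.78×10⁻² / 2.56×10⁻⁵ = 1.23×10⁻⁷ F.
C = C₁ + C₂ = 2.98×10⁻⁷ F.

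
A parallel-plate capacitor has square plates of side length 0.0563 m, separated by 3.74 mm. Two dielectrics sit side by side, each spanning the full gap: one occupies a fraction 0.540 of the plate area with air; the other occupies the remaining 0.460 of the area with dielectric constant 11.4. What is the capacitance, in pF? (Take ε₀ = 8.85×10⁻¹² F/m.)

C ≈ 43.4 pF

A = (0.0563 m)² = 3.17×10⁻³ m².
Side-by-side slabs ⇒ two capacitors in parallel, each spanning the full gap.
C₁ = κ₁ε₀A₁/d = 1.00 × 8.85×10⁻¹² × 1.71×10⁻³ / 3.74×10⁻³ = 4.05×10⁻¹² F.
C₂ = κ₂ε₀A₂/d = 11.4 × 8.85×10⁻¹² × 1.46×10⁻³ / 3.74×10⁻³ = 3.93×10⁻¹¹ F.
C = C₁ + C₂ = 4.34×10⁻¹¹ F.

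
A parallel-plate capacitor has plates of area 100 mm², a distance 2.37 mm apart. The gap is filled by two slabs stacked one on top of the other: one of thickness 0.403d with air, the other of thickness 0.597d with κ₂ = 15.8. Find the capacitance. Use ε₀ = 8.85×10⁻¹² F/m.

A = 100 mm² = 1.00×10⁻⁴ m².
Stacked slabs ⇒ two capacitors in series, each with the full plate area.
C₁ = κ₁ε₀A/d₁ = 1.00 × 8.85×10⁻¹² × 1.00×10⁻⁴ / 9.55×10⁻⁴ = 9.27×10⁻¹³ F.
C₂ = κ₂ε₀A/d₂ = 15.8 × 8.85×10⁻¹² × 1.00×10⁻⁴ / 1.41×10⁻³ = 9.88×10⁻¹² F.
C = (1/C₁ + 1/C₂)⁻¹ = 8.47×10⁻¹³ F.

0.847 pF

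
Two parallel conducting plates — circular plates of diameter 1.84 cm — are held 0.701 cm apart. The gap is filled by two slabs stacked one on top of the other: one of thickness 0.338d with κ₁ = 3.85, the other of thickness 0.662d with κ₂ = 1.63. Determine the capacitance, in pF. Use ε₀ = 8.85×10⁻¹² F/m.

A = π(1.84/2 cm)² = 2.66×10⁻⁴ m².
Stacked slabs ⇒ two capacitors in series, each with the full plate area.
C₁ = κ₁ε₀A/d₁ = 3.85 × 8.85×10⁻¹² × 2.66×10⁻⁴ / 2.37×10⁻³ = 3.82×10⁻¹² F.
C₂ = κ₂ε₀A/d₂ = 1.63 × 8.85×10⁻¹² × 2.66×10⁻⁴ / 4.64×10⁻³ = 8.27×10⁻¹³ F.
C = (1/C₁ + 1/C₂)⁻¹ = 6.80×10⁻¹³ F.

C ≈ 0.680 pF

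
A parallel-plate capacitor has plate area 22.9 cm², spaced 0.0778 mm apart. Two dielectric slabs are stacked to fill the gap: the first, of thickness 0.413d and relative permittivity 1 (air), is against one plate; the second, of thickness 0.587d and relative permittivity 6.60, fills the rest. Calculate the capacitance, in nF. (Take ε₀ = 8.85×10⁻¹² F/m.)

A = 22.9 cm² = 2.29×10⁻³ m².
Stacked slabs ⇒ two capacitors in series, each with the full plate area.
C₁ = κ₁ε₀A/d₁ = 1.00 × 8.85×10⁻¹² × 2.29×10⁻³ / 3.21×10⁻⁵ = 6.31×10⁻¹⁰ F.
C₂ = κ₂ε₀A/d₂ = 6.60 × 8.85×10⁻¹² × 2.29×10⁻³ / 4.57×10⁻⁵ = 2.93×10⁻⁹ F.
C = (1/C₁ + 1/C₂)⁻¹ = 5.19×10⁻¹⁰ F.

0.519 nF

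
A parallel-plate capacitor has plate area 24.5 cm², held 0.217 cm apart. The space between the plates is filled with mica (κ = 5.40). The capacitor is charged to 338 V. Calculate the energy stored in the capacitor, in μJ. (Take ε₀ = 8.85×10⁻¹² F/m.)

3.08 μJ

A = 24.5 cm² = 2.45×10⁻³ m².
C = κε₀A/d = 5.40 × 8.85×10⁻¹² × 2.45×10⁻³ / 2.17×10⁻³ = 5.40×10⁻¹¹ F.
U = ½CV² = ½ × 5.40×10⁻¹¹ × (338)² = 3.08×10⁻⁶ J.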